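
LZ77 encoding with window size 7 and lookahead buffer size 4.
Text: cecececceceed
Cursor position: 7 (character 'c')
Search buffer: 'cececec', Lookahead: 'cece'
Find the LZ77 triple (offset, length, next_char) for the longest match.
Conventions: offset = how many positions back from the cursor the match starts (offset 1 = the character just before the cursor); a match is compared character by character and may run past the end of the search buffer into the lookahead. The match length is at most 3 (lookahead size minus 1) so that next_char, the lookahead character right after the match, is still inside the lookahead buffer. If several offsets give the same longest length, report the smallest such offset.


Try each offset into the search buffer:
  offset=1 (pos 6, char 'c'): match length 1
  offset=2 (pos 5, char 'e'): match length 0
  offset=3 (pos 4, char 'c'): match length 3
  offset=4 (pos 3, char 'e'): match length 0
  offset=5 (pos 2, char 'c'): match length 3
  offset=6 (pos 1, char 'e'): match length 0
  offset=7 (pos 0, char 'c'): match length 3
Longest match has length 3, found at offsets 3, 5, 7; take the smallest, offset 3.
next_char = character at position 7 + 3 = 10 -> 'e'

Best match: offset=3, length=3 (matching 'cec' starting at position 4)
LZ77 triple: (3, 3, 'e')


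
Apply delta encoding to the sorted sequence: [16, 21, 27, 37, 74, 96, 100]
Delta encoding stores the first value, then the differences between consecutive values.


First value: 16
Deltas:
  21 - 16 = 5
  27 - 21 = 6
  37 - 27 = 10
  74 - 37 = 37
  96 - 74 = 22
  100 - 96 = 4


Delta encoded: [16, 5, 6, 10, 37, 22, 4]


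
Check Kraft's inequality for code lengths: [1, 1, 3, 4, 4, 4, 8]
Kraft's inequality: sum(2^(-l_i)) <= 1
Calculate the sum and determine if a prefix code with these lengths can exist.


Sum = 2^(-1) + 2^(-1) + 2^(-3) + 2^(-4) + 2^(-4) + 2^(-4) + 2^(-8)
    = 0.5 + 0.5 + 0.125 + 0.0625 + 0.0625 + 0.0625 + 0.00390625
    = 337/256 = 1.31640625
Since 1.31640625 > 1, Kraft's inequality is NOT satisfied.
A prefix code with these lengths CANNOT exist.

Kraft sum = 1.31640625. Not satisfied.


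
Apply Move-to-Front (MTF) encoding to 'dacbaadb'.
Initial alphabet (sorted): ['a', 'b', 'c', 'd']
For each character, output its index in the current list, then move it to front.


MTF encoding:
'd': index 3 in ['a', 'b', 'c', 'd'] -> ['d', 'a', 'b', 'c']
'a': index 1 in ['d', 'a', 'b', 'c'] -> ['a', 'd', 'b', 'c']
'c': index 3 in ['a', 'd', 'b', 'c'] -> ['c', 'a', 'd', 'b']
'b': index 3 in ['c', 'a', 'd', 'b'] -> ['b', 'c', 'a', 'd']
'a': index 2 in ['b', 'c', 'a', 'd'] -> ['a', 'b', 'c', 'd']
'a': index 0 in ['a', 'b', 'c', 'd'] -> ['a', 'b', 'c', 'd']
'd': index 3 in ['a', 'b', 'c', 'd'] -> ['d', 'a', 'b', 'c']
'b': index 2 in ['d', 'a', 'b', 'c'] -> ['b', 'd', 'a', 'c']


Output: [3, 1, 3, 3, 2, 0, 3, 2]


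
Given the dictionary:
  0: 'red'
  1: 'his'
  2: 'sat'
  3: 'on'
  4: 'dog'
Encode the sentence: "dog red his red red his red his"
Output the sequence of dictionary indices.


Look up each word in the dictionary:
  'dog' -> 4
  'red' -> 0
  'his' -> 1
  'red' -> 0
  'red' -> 0
  'his' -> 1
  'red' -> 0
  'his' -> 1

Encoded: [4, 0, 1, 0, 0, 1, 0, 1]


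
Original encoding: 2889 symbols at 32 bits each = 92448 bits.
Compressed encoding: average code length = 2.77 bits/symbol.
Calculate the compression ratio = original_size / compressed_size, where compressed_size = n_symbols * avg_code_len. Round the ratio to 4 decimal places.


original_size = n_symbols * orig_bits = 2889 * 32 = 92448 bits
compressed_size = n_symbols * avg_code_len = 2889 * 2.77 = 8002.53 bits
ratio = original_size / compressed_size = 92448 / 8002.53 = 11.5523

Compression ratio = 11.5523


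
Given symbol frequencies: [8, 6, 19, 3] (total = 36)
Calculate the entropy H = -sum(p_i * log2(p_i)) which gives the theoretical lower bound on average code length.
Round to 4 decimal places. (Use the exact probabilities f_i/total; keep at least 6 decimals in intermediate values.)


Per-symbol terms -p_i * log2(p_i) with p_i = f_i/36:
  p = 8/36 = 0.222222: log2(p) = -2.169925, -p*log2(p) = 0.482206
  p = 6/36 = 0.166667: log2(p) = -2.584963, -p*log2(p) = 0.430827
  p = 19/36 = 0.527778: log2(p) = -0.921997, -p*log2(p) = 0.486610
  p = 3/36 = 0.083333: log2(p) = -3.584963, -p*log2(p) = 0.298747
H = 0.482206 + 0.430827 + 0.486610 + 0.298747 = 1.698390

H = 1.6984 bits/symbol


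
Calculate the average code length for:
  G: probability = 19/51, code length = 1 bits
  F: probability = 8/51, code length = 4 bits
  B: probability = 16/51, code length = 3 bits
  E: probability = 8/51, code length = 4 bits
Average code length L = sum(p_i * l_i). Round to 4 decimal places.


Weighted contributions p_i * l_i:
  G: (19/51) * 1 = 19/51
  F: (8/51) * 4 = 32/51
  B: (16/51) * 3 = 48/51
  E: (8/51) * 4 = 32/51
Sum = (19 + 32 + 48 + 32)/51 = 131/51

L = 131/51 = 2.5686 bits/symbol


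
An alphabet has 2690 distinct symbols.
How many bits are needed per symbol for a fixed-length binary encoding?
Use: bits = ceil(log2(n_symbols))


log2(2690) = 11.3934
Bracket: 2^11 = 2048 < 2690 <= 2^12 = 4096
So ceil(log2(2690)) = 12

bits = ceil(log2(2690)) = ceil(11.3934) = 12 bits


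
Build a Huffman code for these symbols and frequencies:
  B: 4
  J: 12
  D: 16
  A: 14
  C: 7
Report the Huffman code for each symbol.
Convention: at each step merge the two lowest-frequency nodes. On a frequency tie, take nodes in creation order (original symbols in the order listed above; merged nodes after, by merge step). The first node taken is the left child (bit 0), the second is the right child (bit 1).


Huffman tree construction:
Step 1: Merge B(4) + C(7) = 11
Step 2: Merge (B+C)(11) + J(12) = 23
Step 3: Merge A(14) + D(16) = 30
Step 4: Merge ((B+C)+J)(23) + (A+D)(30) = 53
Read each symbol's code off the tree from the root (left child = 0, right child = 1).

Codes:
  B: 000 (length 3)
  J: 01 (length 2)
  D: 11 (length 2)
  A: 10 (length 2)
  C: 001 (length 3)
Average code length: 117/53 = 2.2075 bits/symbol


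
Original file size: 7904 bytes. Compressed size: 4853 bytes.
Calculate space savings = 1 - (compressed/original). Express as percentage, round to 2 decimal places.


ratio = compressed/original = 4853/7904 = 0.613993
savings = 1 - ratio = 1 - 0.613993 = 0.386007
as a percentage: 0.386007 * 100 = 38.6%

Space savings = 1 - 4853/7904 = 38.6%


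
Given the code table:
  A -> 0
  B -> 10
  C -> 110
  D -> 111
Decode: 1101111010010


Decoding:
110 -> C
111 -> D
10 -> B
10 -> B
0 -> A
10 -> B


Result: CDBBAB


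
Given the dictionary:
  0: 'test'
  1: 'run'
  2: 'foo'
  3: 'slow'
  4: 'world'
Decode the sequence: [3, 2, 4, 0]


Look up each index in the dictionary:
  3 -> 'slow'
  2 -> 'foo'
  4 -> 'world'
  0 -> 'test'

Decoded: "slow foo world test"


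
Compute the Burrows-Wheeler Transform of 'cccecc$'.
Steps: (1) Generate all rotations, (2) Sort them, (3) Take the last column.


Rotations (sorted):
  0: $cccecc -> last char: c
  1: c$cccec -> last char: c
  2: cc$ccce -> last char: e
  3: cccecc$ -> last char: $
  4: ccecc$c -> last char: c
  5: cecc$cc -> last char: c
  6: ecc$ccc -> last char: c


BWT = cce$ccc


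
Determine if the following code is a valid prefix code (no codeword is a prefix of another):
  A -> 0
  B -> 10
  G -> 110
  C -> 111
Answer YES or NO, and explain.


Checking each pair (does one codeword prefix another?):
  A='0' vs B='10': no prefix
  A='0' vs G='110': no prefix
  A='0' vs C='111': no prefix
  B='10' vs A='0': no prefix
  B='10' vs G='110': no prefix
  B='10' vs C='111': no prefix
  G='110' vs A='0': no prefix
  G='110' vs B='10': no prefix
  G='110' vs C='111': no prefix
  C='111' vs A='0': no prefix
  C='111' vs B='10': no prefix
  C='111' vs G='110': no prefix
No violation found over all pairs.

YES -- this is a valid prefix code. No codeword is a prefix of any other codeword.


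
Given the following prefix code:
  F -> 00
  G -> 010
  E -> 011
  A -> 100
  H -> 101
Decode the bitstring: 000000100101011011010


Decoding step by step:
Bits 00 -> F
Bits 00 -> F
Bits 00 -> F
Bits 100 -> A
Bits 101 -> H
Bits 011 -> E
Bits 011 -> E
Bits 010 -> G


Decoded message: FFFAHEEG


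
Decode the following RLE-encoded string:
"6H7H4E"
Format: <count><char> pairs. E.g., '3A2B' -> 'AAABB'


Expanding each <count><char> pair:
  6H -> 'HHHHHH'
  7H -> 'HHHHHHH'
  4E -> 'EEEE'

Decoded = HHHHHHHHHHHHHEEEE


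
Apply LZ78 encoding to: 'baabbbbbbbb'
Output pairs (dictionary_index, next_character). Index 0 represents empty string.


LZ78 encoding steps:
Dictionary: {0: ''}
Step 1: w='' (idx 0), next='b' -> output (0, 'b'), add 'b' as idx 1
Step 2: w='' (idx 0), next='a' -> output (0, 'a'), add 'a' as idx 2
Step 3: w='a' (idx 2), next='b' -> output (2, 'b'), add 'ab' as idx 3
Step 4: w='b' (idx 1), next='b' -> output (1, 'b'), add 'bb' as idx 4
Step 5: w='bb' (idx 4), next='b' -> output (4, 'b'), add 'bbb' as idx 5
Step 6: w='bb' (idx 4), end of input -> output (4, '')


Encoded: [(0, 'b'), (0, 'a'), (2, 'b'), (1, 'b'), (4, 'b'), (4, '')]


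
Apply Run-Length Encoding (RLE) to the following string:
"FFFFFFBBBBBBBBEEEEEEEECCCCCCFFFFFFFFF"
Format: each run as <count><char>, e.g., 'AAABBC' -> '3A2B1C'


Scanning runs left to right:
  i=0: run of 'F' x 6 -> '6F'
  i=6: run of 'B' x 8 -> '8B'
  i=14: run of 'E' x 8 -> '8E'
  i=22: run of 'C' x 6 -> '6C'
  i=28: run of 'F' x 9 -> '9F'

RLE = 6F8B8E6C9F


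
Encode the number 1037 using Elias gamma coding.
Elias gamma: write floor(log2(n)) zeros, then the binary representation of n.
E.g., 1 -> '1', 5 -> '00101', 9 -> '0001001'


num_bits = floor(log2(1037)) + 1 = 11
leading_zeros = num_bits - 1 = 10
binary(1037) = 10000001101

Elias gamma(1037) = '0000000000' + '10000001101' = 000000000010000001101 (21 bits)


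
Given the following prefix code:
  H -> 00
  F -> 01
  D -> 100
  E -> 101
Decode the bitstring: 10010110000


Decoding step by step:
Bits 100 -> D
Bits 101 -> E
Bits 100 -> D
Bits 00 -> H


Decoded message: DEDH


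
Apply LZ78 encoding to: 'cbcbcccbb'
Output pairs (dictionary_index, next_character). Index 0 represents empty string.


LZ78 encoding steps:
Dictionary: {0: ''}
Step 1: w='' (idx 0), next='c' -> output (0, 'c'), add 'c' as idx 1
Step 2: w='' (idx 0), next='b' -> output (0, 'b'), add 'b' as idx 2
Step 3: w='c' (idx 1), next='b' -> output (1, 'b'), add 'cb' as idx 3
Step 4: w='c' (idx 1), next='c' -> output (1, 'c'), add 'cc' as idx 4
Step 5: w='cb' (idx 3), next='b' -> output (3, 'b'), add 'cbb' as idx 5


Encoded: [(0, 'c'), (0, 'b'), (1, 'b'), (1, 'c'), (3, 'b')]


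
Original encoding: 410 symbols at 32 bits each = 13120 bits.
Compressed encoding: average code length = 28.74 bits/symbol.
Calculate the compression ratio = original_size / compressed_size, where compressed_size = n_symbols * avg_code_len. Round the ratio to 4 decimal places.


original_size = n_symbols * orig_bits = 410 * 32 = 13120 bits
compressed_size = n_symbols * avg_code_len = 410 * 28.74 = 11783.4 bits
ratio = original_size / compressed_size = 13120 / 11783.4 = 1.1134

Compression ratio = 1.1134


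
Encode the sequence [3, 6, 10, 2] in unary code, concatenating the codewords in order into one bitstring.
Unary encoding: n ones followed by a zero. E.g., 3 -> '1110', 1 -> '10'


Encode each number as n ones followed by a terminating 0:
  3 -> 1110 (4 bits)
  6 -> 1111110 (7 bits)
  10 -> 11111111110 (11 bits)
  2 -> 110 (3 bits)
Total length = 4 + 7 + 11 + 3 = 25 bits.

Unary([3, 6, 10, 2]) = 1110111111011111111110110 (25 bits)


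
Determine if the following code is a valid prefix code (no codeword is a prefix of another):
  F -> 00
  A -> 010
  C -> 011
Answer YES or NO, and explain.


Checking each pair (does one codeword prefix another?):
  F='00' vs A='010': no prefix
  F='00' vs C='011': no prefix
  A='010' vs F='00': no prefix
  A='010' vs C='011': no prefix
  C='011' vs F='00': no prefix
  C='011' vs A='010': no prefix
No violation found over all pairs.

YES -- this is a valid prefix code. No codeword is a prefix of any other codeword.


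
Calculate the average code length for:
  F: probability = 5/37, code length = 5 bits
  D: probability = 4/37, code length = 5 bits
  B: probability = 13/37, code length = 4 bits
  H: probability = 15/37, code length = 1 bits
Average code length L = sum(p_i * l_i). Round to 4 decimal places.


Weighted contributions p_i * l_i:
  F: (5/37) * 5 = 25/37
  D: (4/37) * 5 = 20/37
  B: (13/37) * 4 = 52/37
  H: (15/37) * 1 = 15/37
Sum = (25 + 20 + 52 + 15)/37 = 112/37

L = 112/37 = 3.0270 bits/symbol


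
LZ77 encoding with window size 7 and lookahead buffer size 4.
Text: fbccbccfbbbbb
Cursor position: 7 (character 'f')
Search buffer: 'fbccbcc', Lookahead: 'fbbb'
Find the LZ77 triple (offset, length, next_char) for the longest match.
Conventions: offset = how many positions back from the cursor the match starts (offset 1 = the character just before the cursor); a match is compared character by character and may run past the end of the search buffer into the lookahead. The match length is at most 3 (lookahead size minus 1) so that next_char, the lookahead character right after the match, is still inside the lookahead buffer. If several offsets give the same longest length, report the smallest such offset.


Try each offset into the search buffer:
  offset=1 (pos 6, char 'c'): match length 0
  offset=2 (pos 5, char 'c'): match length 0
  offset=3 (pos 4, char 'b'): match length 0
  offset=4 (pos 3, char 'c'): match length 0
  offset=5 (pos 2, char 'c'): match length 0
  offset=6 (pos 1, char 'b'): match length 0
  offset=7 (pos 0, char 'f'): match length 2
Longest match has length 2 at offset 7.
next_char = character at position 7 + 2 = 9 -> 'b'

Best match: offset=7, length=2 (matching 'fb' starting at position 0)
LZ77 triple: (7, 2, 'b')


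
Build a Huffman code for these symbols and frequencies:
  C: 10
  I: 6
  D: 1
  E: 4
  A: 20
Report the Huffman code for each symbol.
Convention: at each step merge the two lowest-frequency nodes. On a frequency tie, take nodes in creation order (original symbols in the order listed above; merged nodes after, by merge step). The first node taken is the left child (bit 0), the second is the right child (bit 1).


Huffman tree construction:
Step 1: Merge D(1) + E(4) = 5
Step 2: Merge (D+E)(5) + I(6) = 11
Step 3: Merge C(10) + ((D+E)+I)(11) = 21
Step 4: Merge A(20) + (C+((D+E)+I))(21) = 41
Read each symbol's code off the tree from the root (left child = 0, right child = 1).

Codes:
  C: 10 (length 2)
  I: 111 (length 3)
  D: 1100 (length 4)
  E: 1101 (length 4)
  A: 0 (length 1)
Average code length: 78/41 = 1.9024 bits/symbol


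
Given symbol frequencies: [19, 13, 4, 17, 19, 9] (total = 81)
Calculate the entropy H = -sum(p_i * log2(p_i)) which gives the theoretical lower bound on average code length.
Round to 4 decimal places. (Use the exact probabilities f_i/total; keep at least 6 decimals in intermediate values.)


Per-symbol terms -p_i * log2(p_i) with p_i = f_i/81:
  p = 19/81 = 0.234568: log2(p) = -2.091922, -p*log2(p) = 0.490698
  p = 13/81 = 0.160494: log2(p) = -2.639410, -p*log2(p) = 0.423609
  p = 4/81 = 0.049383: log2(p) = -4.339850, -p*log2(p) = 0.214314
  p = 17/81 = 0.209877: log2(p) = -2.252387, -p*log2(p) = 0.472723
  p = 19/81 = 0.234568: log2(p) = -2.091922, -p*log2(p) = 0.490698
  p = 9/81 = 0.111111: log2(p) = -3.169925, -p*log2(p) = 0.352214
H = 0.490698 + 0.423609 + 0.214314 + 0.472723 + 0.490698 + 0.352214 = 2.444256

H = 2.4443 bits/symbol


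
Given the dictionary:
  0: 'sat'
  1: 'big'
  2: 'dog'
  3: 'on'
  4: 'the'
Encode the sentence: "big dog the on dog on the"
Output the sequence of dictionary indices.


Look up each word in the dictionary:
  'big' -> 1
  'dog' -> 2
  'the' -> 4
  'on' -> 3
  'dog' -> 2
  'on' -> 3
  'the' -> 4

Encoded: [1, 2, 4, 3, 2, 3, 4]


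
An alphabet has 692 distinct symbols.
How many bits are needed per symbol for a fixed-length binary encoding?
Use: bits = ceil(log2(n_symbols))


log2(692) = 9.4346
Bracket: 2^9 = 512 < 692 <= 2^10 = 1024
So ceil(log2(692)) = 10

bits = ceil(log2(692)) = ceil(9.4346) = 10 bits


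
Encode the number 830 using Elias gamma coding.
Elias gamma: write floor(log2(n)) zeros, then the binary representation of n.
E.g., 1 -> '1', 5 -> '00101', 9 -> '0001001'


num_bits = floor(log2(830)) + 1 = 10
leading_zeros = num_bits - 1 = 9
binary(830) = 1100111110

Elias gamma(830) = '000000000' + '1100111110' = 0000000001100111110 (19 bits)


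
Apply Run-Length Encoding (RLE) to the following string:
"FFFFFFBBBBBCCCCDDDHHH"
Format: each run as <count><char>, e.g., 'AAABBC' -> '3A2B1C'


Scanning runs left to right:
  i=0: run of 'F' x 6 -> '6F'
  i=6: run of 'B' x 5 -> '5B'
  i=11: run of 'C' x 4 -> '4C'
  i=15: run of 'D' x 3 -> '3D'
  i=18: run of 'H' x 3 -> '3H'

RLE = 6F5B4C3D3H


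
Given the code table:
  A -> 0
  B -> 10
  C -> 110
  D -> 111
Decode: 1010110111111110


Decoding:
10 -> B
10 -> B
110 -> C
111 -> D
111 -> D
110 -> C


Result: BBCDDC


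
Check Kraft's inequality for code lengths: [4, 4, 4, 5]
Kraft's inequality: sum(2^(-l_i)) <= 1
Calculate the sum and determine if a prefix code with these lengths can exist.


Sum = 2^(-4) + 2^(-4) + 2^(-4) + 2^(-5)
    = 0.0625 + 0.0625 + 0.0625 + 0.03125
    = 7/32 = 0.21875
Since 0.21875 <= 1, Kraft's inequality IS satisfied.
A prefix code with these lengths CAN exist.

Kraft sum = 0.21875. Satisfied.


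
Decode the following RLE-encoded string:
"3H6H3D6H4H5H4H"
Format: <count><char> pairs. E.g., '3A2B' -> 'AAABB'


Expanding each <count><char> pair:
  3H -> 'HHH'
  6H -> 'HHHHHH'
  3D -> 'DDD'
  6H -> 'HHHHHH'
  4H -> 'HHHH'
  5H -> 'HHHHH'
  4H -> 'HHHH'

Decoded = HHHHHHHHHDDDHHHHHHHHHHHHHHHHHHH


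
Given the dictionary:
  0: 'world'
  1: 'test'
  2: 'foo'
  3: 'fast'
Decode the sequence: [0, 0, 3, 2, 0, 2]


Look up each index in the dictionary:
  0 -> 'world'
  0 -> 'world'
  3 -> 'fast'
  2 -> 'foo'
  0 -> 'world'
  2 -> 'foo'

Decoded: "world world fast foo world foo"


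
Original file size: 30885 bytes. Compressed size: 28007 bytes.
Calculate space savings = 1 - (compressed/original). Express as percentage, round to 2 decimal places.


ratio = compressed/original = 28007/30885 = 0.906816
savings = 1 - ratio = 1 - 0.906816 = 0.093184
as a percentage: 0.093184 * 100 = 9.32%

Space savings = 1 - 28007/30885 = 9.32%


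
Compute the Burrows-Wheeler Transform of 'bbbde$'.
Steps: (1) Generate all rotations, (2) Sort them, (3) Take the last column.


Rotations (sorted):
  0: $bbbde -> last char: e
  1: bbbde$ -> last char: $
  2: bbde$b -> last char: b
  3: bde$bb -> last char: b
  4: de$bbb -> last char: b
  5: e$bbbd -> last char: d


BWT = e$bbbd


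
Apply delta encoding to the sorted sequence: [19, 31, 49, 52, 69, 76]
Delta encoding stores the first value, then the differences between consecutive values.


First value: 19
Deltas:
  31 - 19 = 12
  49 - 31 = 18
  52 - 49 = 3
  69 - 52 = 17
  76 - 69 = 7


Delta encoded: [19, 12, 18, 3, 17, 7]


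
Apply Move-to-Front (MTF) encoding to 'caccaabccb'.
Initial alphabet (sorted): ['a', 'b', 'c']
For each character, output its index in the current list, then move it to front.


MTF encoding:
'c': index 2 in ['a', 'b', 'c'] -> ['c', 'a', 'b']
'a': index 1 in ['c', 'a', 'b'] -> ['a', 'c', 'b']
'c': index 1 in ['a', 'c', 'b'] -> ['c', 'a', 'b']
'c': index 0 in ['c', 'a', 'b'] -> ['c', 'a', 'b']
'a': index 1 in ['c', 'a', 'b'] -> ['a', 'c', 'b']
'a': index 0 in ['a', 'c', 'b'] -> ['a', 'c', 'b']
'b': index 2 in ['a', 'c', 'b'] -> ['b', 'a', 'c']
'c': index 2 in ['b', 'a', 'c'] -> ['c', 'b', 'a']
'c': index 0 in ['c', 'b', 'a'] -> ['c', 'b', 'a']
'b': index 1 in ['c', 'b', 'a'] -> ['b', 'c', 'a']


Output: [2, 1, 1, 0, 1, 0, 2, 2, 0, 1]


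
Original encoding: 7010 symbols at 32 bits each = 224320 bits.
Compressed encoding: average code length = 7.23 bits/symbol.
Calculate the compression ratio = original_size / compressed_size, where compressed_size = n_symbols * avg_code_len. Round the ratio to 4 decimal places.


original_size = n_symbols * orig_bits = 7010 * 32 = 224320 bits
compressed_size = n_symbols * avg_code_len = 7010 * 7.23 = 50682.3 bits
ratio = original_size / compressed_size = 224320 / 50682.3 = 4.426

Compression ratio = 4.426


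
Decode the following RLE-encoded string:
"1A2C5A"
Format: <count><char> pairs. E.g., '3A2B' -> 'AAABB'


Expanding each <count><char> pair:
  1A -> 'A'
  2C -> 'CC'
  5A -> 'AAAAA'

Decoded = ACCAAAAA


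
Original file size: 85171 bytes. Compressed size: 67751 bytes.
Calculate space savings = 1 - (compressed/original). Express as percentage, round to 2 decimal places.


ratio = compressed/original = 67751/85171 = 0.79547
savings = 1 - ratio = 1 - 0.79547 = 0.20453
as a percentage: 0.20453 * 100 = 20.45%

Space savings = 1 - 67751/85171 = 20.45%


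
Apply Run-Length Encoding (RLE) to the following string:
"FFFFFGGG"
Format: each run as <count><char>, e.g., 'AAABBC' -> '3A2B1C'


Scanning runs left to right:
  i=0: run of 'F' x 5 -> '5F'
  i=5: run of 'G' x 3 -> '3G'

RLE = 5F3G


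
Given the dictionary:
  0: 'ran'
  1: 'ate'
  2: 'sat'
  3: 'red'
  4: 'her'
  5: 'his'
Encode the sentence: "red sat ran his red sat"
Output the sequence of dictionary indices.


Look up each word in the dictionary:
  'red' -> 3
  'sat' -> 2
  'ran' -> 0
  'his' -> 5
  'red' -> 3
  'sat' -> 2

Encoded: [3, 2, 0, 5, 3, 2]


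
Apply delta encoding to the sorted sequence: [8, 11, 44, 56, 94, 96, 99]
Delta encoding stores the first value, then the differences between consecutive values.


First value: 8
Deltas:
  11 - 8 = 3
  44 - 11 = 33
  56 - 44 = 12
  94 - 56 = 38
  96 - 94 = 2
  99 - 96 = 3


Delta encoded: [8, 3, 33, 12, 38, 2, 3]


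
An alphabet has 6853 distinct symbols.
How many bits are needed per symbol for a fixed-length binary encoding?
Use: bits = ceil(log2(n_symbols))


log2(6853) = 12.7425
Bracket: 2^12 = 4096 < 6853 <= 2^13 = 8192
So ceil(log2(6853)) = 13

bits = ceil(log2(6853)) = ceil(12.7425) = 13 bits


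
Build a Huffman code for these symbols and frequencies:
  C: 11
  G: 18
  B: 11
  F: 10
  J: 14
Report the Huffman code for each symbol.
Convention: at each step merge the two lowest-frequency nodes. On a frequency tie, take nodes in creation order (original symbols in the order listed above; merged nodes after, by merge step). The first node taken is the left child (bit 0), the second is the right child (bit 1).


Huffman tree construction:
Step 1: Merge F(10) + C(11) = 21
Step 2: Merge B(11) + J(14) = 25
Step 3: Merge G(18) + (F+C)(21) = 39
Step 4: Merge (B+J)(25) + (G+(F+C))(39) = 64
Read each symbol's code off the tree from the root (left child = 0, right child = 1).

Codes:
  C: 111 (length 3)
  G: 10 (length 2)
  B: 00 (length 2)
  F: 110 (length 3)
  J: 01 (length 2)
Average code length: 149/64 = 2.3281 bits/symbol


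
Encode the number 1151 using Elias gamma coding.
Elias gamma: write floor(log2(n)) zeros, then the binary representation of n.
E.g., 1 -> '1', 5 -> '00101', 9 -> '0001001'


num_bits = floor(log2(1151)) + 1 = 11
leading_zeros = num_bits - 1 = 10
binary(1151) = 10001111111

Elias gamma(1151) = '0000000000' + '10001111111' = 000000000010001111111 (21 bits)


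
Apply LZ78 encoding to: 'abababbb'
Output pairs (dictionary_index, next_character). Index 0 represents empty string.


LZ78 encoding steps:
Dictionary: {0: ''}
Step 1: w='' (idx 0), next='a' -> output (0, 'a'), add 'a' as idx 1
Step 2: w='' (idx 0), next='b' -> output (0, 'b'), add 'b' as idx 2
Step 3: w='a' (idx 1), next='b' -> output (1, 'b'), add 'ab' as idx 3
Step 4: w='ab' (idx 3), next='b' -> output (3, 'b'), add 'abb' as idx 4
Step 5: w='b' (idx 2), end of input -> output (2, '')


Encoded: [(0, 'a'), (0, 'b'), (1, 'b'), (3, 'b'), (2, '')]


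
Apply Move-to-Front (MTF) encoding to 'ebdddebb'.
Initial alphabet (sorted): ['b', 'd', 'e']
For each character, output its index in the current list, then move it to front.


MTF encoding:
'e': index 2 in ['b', 'd', 'e'] -> ['e', 'b', 'd']
'b': index 1 in ['e', 'b', 'd'] -> ['b', 'e', 'd']
'd': index 2 in ['b', 'e', 'd'] -> ['d', 'b', 'e']
'd': index 0 in ['d', 'b', 'e'] -> ['d', 'b', 'e']
'd': index 0 in ['d', 'b', 'e'] -> ['d', 'b', 'e']
'e': index 2 in ['d', 'b', 'e'] -> ['e', 'd', 'b']
'b': index 2 in ['e', 'd', 'b'] -> ['b', 'e', 'd']
'b': index 0 in ['b', 'e', 'd'] -> ['b', 'e', 'd']


Output: [2, 1, 2, 0, 0, 2, 2, 0]


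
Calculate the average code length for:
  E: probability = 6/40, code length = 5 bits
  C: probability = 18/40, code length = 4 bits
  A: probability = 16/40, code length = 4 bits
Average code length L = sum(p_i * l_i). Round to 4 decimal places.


Weighted contributions p_i * l_i:
  E: (6/40) * 5 = 30/40
  C: (18/40) * 4 = 72/40
  A: (16/40) * 4 = 64/40
Sum = (30 + 72 + 64)/40 = 166/40

L = 166/40 = 4.1500 bits/symbol


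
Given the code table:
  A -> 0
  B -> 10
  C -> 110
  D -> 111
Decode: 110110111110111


Decoding:
110 -> C
110 -> C
111 -> D
110 -> C
111 -> D


Result: CCDCD


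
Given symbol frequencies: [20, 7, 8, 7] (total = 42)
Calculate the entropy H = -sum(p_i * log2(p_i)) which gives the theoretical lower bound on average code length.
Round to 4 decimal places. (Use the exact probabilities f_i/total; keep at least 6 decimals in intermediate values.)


Per-symbol terms -p_i * log2(p_i) with p_i = f_i/42:
  p = 20/42 = 0.476190: log2(p) = -1.070389, -p*log2(p) = 0.509709
  p = 7/42 = 0.166667: log2(p) = -2.584963, -p*log2(p) = 0.430827
  p = 8/42 = 0.190476: log2(p) = -2.392317, -p*log2(p) = 0.455680
  p = 7/42 = 0.166667: log2(p) = -2.584963, -p*log2(p) = 0.430827
H = 0.509709 + 0.430827 + 0.455680 + 0.430827 = 1.827043

H = 1.827 bits/symbol


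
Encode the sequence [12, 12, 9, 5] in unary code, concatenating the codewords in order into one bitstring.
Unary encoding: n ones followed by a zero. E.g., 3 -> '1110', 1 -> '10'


Encode each number as n ones followed by a terminating 0:
  12 -> 1111111111110 (13 bits)
  12 -> 1111111111110 (13 bits)
  9 -> 1111111110 (10 bits)
  5 -> 111110 (6 bits)
Total length = 13 + 13 + 10 + 6 = 42 bits.

Unary([12, 12, 9, 5]) = 111111111111011111111111101111111110111110 (42 bits)


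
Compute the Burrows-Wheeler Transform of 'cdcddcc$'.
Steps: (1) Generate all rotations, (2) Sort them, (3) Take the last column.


Rotations (sorted):
  0: $cdcddcc -> last char: c
  1: c$cdcddc -> last char: c
  2: cc$cdcdd -> last char: d
  3: cdcddcc$ -> last char: $
  4: cddcc$cd -> last char: d
  5: dcc$cdcd -> last char: d
  6: dcddcc$c -> last char: c
  7: ddcc$cdc -> last char: c


BWT = ccd$ddcc


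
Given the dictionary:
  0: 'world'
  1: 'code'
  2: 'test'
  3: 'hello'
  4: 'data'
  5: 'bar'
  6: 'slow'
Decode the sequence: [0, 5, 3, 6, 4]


Look up each index in the dictionary:
  0 -> 'world'
  5 -> 'bar'
  3 -> 'hello'
  6 -> 'slow'
  4 -> 'data'

Decoded: "world bar hello slow data"


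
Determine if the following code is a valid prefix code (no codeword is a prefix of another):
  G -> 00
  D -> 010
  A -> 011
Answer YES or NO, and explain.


Checking each pair (does one codeword prefix another?):
  G='00' vs D='010': no prefix
  G='00' vs A='011': no prefix
  D='010' vs G='00': no prefix
  D='010' vs A='011': no prefix
  A='011' vs G='00': no prefix
  A='011' vs D='010': no prefix
No violation found over all pairs.

YES -- this is a valid prefix code. No codeword is a prefix of any other codeword.


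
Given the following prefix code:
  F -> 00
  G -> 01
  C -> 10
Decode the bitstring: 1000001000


Decoding step by step:
Bits 10 -> C
Bits 00 -> F
Bits 00 -> F
Bits 10 -> C
Bits 00 -> F


Decoded message: CFFCF


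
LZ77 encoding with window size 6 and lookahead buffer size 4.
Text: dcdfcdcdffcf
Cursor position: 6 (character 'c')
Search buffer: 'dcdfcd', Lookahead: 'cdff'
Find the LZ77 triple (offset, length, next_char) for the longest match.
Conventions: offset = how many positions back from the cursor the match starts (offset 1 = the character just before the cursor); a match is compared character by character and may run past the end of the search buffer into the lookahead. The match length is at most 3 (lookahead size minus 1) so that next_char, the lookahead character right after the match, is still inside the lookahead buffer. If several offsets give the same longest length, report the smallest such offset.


Try each offset into the search buffer:
  offset=1 (pos 5, char 'd'): match length 0
  offset=2 (pos 4, char 'c'): match length 2
  offset=3 (pos 3, char 'f'): match length 0
  offset=4 (pos 2, char 'd'): match length 0
  offset=5 (pos 1, char 'c'): match length 3
  offset=6 (pos 0, char 'd'): match length 0
Longest match has length 3 at offset 5.
next_char = character at position 6 + 3 = 9 -> 'f'

Best match: offset=5, length=3 (matching 'cdf' starting at position 1)
LZ77 triple: (5, 3, 'f')


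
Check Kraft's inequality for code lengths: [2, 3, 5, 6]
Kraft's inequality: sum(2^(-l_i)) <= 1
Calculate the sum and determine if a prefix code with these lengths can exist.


Sum = 2^(-2) + 2^(-3) + 2^(-5) + 2^(-6)
    = 0.25 + 0.125 + 0.03125 + 0.015625
    = 27/64 = 0.421875
Since 0.421875 <= 1, Kraft's inequality IS satisfied.
A prefix code with these lengths CAN exist.

Kraft sum = 0.421875. Satisfied.


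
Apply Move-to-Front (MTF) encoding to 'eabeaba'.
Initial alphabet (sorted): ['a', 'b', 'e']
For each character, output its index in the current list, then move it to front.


MTF encoding:
'e': index 2 in ['a', 'b', 'e'] -> ['e', 'a', 'b']
'a': index 1 in ['e', 'a', 'b'] -> ['a', 'e', 'b']
'b': index 2 in ['a', 'e', 'b'] -> ['b', 'a', 'e']
'e': index 2 in ['b', 'a', 'e'] -> ['e', 'b', 'a']
'a': index 2 in ['e', 'b', 'a'] -> ['a', 'e', 'b']
'b': index 2 in ['a', 'e', 'b'] -> ['b', 'a', 'e']
'a': index 1 in ['b', 'a', 'e'] -> ['a', 'b', 'e']


Output: [2, 1, 2, 2, 2, 2, 1]


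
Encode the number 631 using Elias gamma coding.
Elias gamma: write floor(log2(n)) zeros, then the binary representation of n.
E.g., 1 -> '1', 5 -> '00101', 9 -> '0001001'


num_bits = floor(log2(631)) + 1 = 10
leading_zeros = num_bits - 1 = 9
binary(631) = 1001110111

Elias gamma(631) = '000000000' + '1001110111' = 0000000001001110111 (19 bits)


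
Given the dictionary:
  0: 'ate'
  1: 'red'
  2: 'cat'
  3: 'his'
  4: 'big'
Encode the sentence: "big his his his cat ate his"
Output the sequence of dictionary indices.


Look up each word in the dictionary:
  'big' -> 4
  'his' -> 3
  'his' -> 3
  'his' -> 3
  'cat' -> 2
  'ate' -> 0
  'his' -> 3

Encoded: [4, 3, 3, 3, 2, 0, 3]


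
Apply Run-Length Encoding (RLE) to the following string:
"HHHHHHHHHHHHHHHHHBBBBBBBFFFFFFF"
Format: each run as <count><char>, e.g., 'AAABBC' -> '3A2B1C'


Scanning runs left to right:
  i=0: run of 'H' x 17 -> '17H'
  i=17: run of 'B' x 7 -> '7B'
  i=24: run of 'F' x 7 -> '7F'

RLE = 17H7B7F


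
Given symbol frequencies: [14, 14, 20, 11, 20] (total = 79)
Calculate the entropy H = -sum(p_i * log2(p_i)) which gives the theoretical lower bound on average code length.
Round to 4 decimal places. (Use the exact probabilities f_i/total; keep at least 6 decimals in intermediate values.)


Per-symbol terms -p_i * log2(p_i) with p_i = f_i/79:
  p = 14/79 = 0.177215: log2(p) = -2.496426, -p*log2(p) = 0.442405
  p = 14/79 = 0.177215: log2(p) = -2.496426, -p*log2(p) = 0.442405
  p = 20/79 = 0.253165: log2(p) = -1.981853, -p*log2(p) = 0.501735
  p = 11/79 = 0.139241: log2(p) = -2.844349, -p*log2(p) = 0.396049
  p = 20/79 = 0.253165: log2(p) = -1.981853, -p*log2(p) = 0.501735
H = 0.442405 + 0.442405 + 0.501735 + 0.396049 + 0.501735 = 2.284329

H = 2.2843 bits/symbol


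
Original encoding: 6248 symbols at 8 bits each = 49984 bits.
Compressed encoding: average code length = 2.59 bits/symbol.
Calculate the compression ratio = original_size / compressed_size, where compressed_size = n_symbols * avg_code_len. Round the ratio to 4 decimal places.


original_size = n_symbols * orig_bits = 6248 * 8 = 49984 bits
compressed_size = n_symbols * avg_code_len = 6248 * 2.59 = 16182.32 bits
ratio = original_size / compressed_size = 49984 / 16182.32 = 3.0888

Compression ratio = 3.0888


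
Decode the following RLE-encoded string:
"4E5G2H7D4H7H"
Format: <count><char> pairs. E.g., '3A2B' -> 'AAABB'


Expanding each <count><char> pair:
  4E -> 'EEEE'
  5G -> 'GGGGG'
  2H -> 'HH'
  7D -> 'DDDDDDD'
  4H -> 'HHHH'
  7H -> 'HHHHHHH'

Decoded = EEEEGGGGGHHDDDDDDDHHHHHHHHHHH


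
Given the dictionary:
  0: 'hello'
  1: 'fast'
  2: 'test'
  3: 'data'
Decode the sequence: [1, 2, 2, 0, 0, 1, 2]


Look up each index in the dictionary:
  1 -> 'fast'
  2 -> 'test'
  2 -> 'test'
  0 -> 'hello'
  0 -> 'hello'
  1 -> 'fast'
  2 -> 'test'

Decoded: "fast test test hello hello fast test"


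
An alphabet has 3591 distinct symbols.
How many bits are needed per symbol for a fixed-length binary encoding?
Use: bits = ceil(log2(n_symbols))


log2(3591) = 11.8102
Bracket: 2^11 = 2048 < 3591 <= 2^12 = 4096
So ceil(log2(3591)) = 12

bits = ceil(log2(3591)) = ceil(11.8102) = 12 bits


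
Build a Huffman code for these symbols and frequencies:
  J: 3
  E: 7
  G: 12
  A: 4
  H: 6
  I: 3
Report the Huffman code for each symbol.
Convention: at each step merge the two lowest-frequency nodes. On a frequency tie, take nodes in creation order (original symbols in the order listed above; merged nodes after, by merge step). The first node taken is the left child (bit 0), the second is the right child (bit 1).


Huffman tree construction:
Step 1: Merge J(3) + I(3) = 6
Step 2: Merge A(4) + H(6) = 10
Step 3: Merge (J+I)(6) + E(7) = 13
Step 4: Merge (A+H)(10) + G(12) = 22
Step 5: Merge ((J+I)+E)(13) + ((A+H)+G)(22) = 35
Read each symbol's code off the tree from the root (left child = 0, right child = 1).

Codes:
  J: 000 (length 3)
  E: 01 (length 2)
  G: 11 (length 2)
  A: 100 (length 3)
  H: 101 (length 3)
  I: 001 (length 3)
Average code length: 86/35 = 2.4571 bits/symbol


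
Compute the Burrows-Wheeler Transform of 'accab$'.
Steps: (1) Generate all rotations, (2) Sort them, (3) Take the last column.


Rotations (sorted):
  0: $accab -> last char: b
  1: ab$acc -> last char: c
  2: accab$ -> last char: $
  3: b$acca -> last char: a
  4: cab$ac -> last char: c
  5: ccab$a -> last char: a


BWT = bc$aca


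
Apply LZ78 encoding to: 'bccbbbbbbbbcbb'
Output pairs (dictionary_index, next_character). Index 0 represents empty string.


LZ78 encoding steps:
Dictionary: {0: ''}
Step 1: w='' (idx 0), next='b' -> output (0, 'b'), add 'b' as idx 1
Step 2: w='' (idx 0), next='c' -> output (0, 'c'), add 'c' as idx 2
Step 3: w='c' (idx 2), next='b' -> output (2, 'b'), add 'cb' as idx 3
Step 4: w='b' (idx 1), next='b' -> output (1, 'b'), add 'bb' as idx 4
Step 5: w='bb' (idx 4), next='b' -> output (4, 'b'), add 'bbb' as idx 5
Step 6: w='bb' (idx 4), next='c' -> output (4, 'c'), add 'bbc' as idx 6
Step 7: w='bb' (idx 4), end of input -> output (4, '')


Encoded: [(0, 'b'), (0, 'c'), (2, 'b'), (1, 'b'), (4, 'b'), (4, 'c'), (4, '')]


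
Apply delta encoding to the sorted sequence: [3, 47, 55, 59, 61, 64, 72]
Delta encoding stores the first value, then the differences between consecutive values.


First value: 3
Deltas:
  47 - 3 = 44
  55 - 47 = 8
  59 - 55 = 4
  61 - 59 = 2
  64 - 61 = 3
  72 - 64 = 8


Delta encoded: [3, 44, 8, 4, 2, 3, 8]


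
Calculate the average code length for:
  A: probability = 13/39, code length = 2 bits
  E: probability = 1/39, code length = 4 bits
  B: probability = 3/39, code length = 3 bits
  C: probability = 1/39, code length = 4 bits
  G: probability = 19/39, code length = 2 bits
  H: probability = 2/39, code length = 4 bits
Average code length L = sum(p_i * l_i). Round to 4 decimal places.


Weighted contributions p_i * l_i:
  A: (13/39) * 2 = 26/39
  E: (1/39) * 4 = 4/39
  B: (3/39) * 3 = 9/39
  C: (1/39) * 4 = 4/39
  G: (19/39) * 2 = 38/39
  H: (2/39) * 4 = 8/39
Sum = (26 + 4 + 9 + 4 + 38 + 8)/39 = 89/39

L = 89/39 = 2.2821 bits/symbol


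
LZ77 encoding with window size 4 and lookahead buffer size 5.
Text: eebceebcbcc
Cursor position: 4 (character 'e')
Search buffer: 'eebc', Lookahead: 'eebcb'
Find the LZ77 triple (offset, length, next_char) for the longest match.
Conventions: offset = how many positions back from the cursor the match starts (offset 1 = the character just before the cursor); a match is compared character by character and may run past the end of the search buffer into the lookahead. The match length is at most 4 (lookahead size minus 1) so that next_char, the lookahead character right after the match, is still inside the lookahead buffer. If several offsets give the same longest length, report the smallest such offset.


Try each offset into the search buffer:
  offset=1 (pos 3, char 'c'): match length 0
  offset=2 (pos 2, char 'b'): match length 0
  offset=3 (pos 1, char 'e'): match length 1
  offset=4 (pos 0, char 'e'): match length 4
Longest match has length 4 at offset 4.
next_char = character at position 4 + 4 = 8 -> 'b'

Best match: offset=4, length=4 (matching 'eebc' starting at position 0)
LZ77 triple: (4, 4, 'b')


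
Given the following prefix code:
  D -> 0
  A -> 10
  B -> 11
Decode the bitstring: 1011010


Decoding step by step:
Bits 10 -> A
Bits 11 -> B
Bits 0 -> D
Bits 10 -> A


Decoded message: ABDA


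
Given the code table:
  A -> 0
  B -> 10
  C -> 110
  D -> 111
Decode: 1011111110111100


Decoding:
10 -> B
111 -> D
111 -> D
10 -> B
111 -> D
10 -> B
0 -> A


Result: BDDBDBA


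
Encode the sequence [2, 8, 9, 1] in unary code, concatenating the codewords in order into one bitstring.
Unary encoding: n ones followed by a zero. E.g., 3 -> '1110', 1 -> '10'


Encode each number as n ones followed by a terminating 0:
  2 -> 110 (3 bits)
  8 -> 111111110 (9 bits)
  9 -> 1111111110 (10 bits)
  1 -> 10 (2 bits)
Total length = 3 + 9 + 10 + 2 = 24 bits.

Unary([2, 8, 9, 1]) = 110111111110111111111010 (24 bits)


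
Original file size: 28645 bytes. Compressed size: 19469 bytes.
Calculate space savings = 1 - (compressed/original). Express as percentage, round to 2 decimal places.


ratio = compressed/original = 19469/28645 = 0.679665
savings = 1 - ratio = 1 - 0.679665 = 0.320335
as a percentage: 0.320335 * 100 = 32.03%

Space savings = 1 - 19469/28645 = 32.03%


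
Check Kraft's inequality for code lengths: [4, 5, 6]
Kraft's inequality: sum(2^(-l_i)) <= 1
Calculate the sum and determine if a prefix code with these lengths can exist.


Sum = 2^(-4) + 2^(-5) + 2^(-6)
    = 0.0625 + 0.03125 + 0.015625
    = 7/64 = 0.109375
Since 0.109375 <= 1, Kraft's inequality IS satisfied.
A prefix code with these lengths CAN exist.

Kraft sum = 0.109375. Satisfied.


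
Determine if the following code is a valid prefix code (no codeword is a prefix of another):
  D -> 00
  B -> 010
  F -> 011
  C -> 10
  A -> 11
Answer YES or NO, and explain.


Checking each pair (does one codeword prefix another?):
  D='00' vs B='010': no prefix
  D='00' vs F='011': no prefix
  D='00' vs C='10': no prefix
  D='00' vs A='11': no prefix
  B='010' vs D='00': no prefix
  B='010' vs F='011': no prefix
  B='010' vs C='10': no prefix
  B='010' vs A='11': no prefix
  F='011' vs D='00': no prefix
  F='011' vs B='010': no prefix
  F='011' vs C='10': no prefix
  F='011' vs A='11': no prefix
  C='10' vs D='00': no prefix
  C='10' vs B='010': no prefix
  C='10' vs F='011': no prefix
  C='10' vs A='11': no prefix
  A='11' vs D='00': no prefix
  A='11' vs B='010': no prefix
  A='11' vs F='011': no prefix
  A='11' vs C='10': no prefix
No violation found over all pairs.

YES -- this is a valid prefix code. No codeword is a prefix of any other codeword.


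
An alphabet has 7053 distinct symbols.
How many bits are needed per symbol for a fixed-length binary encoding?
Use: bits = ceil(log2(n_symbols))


log2(7053) = 12.784
Bracket: 2^12 = 4096 < 7053 <= 2^13 = 8192
So ceil(log2(7053)) = 13

bits = ceil(log2(7053)) = ceil(12.784) = 13 bits


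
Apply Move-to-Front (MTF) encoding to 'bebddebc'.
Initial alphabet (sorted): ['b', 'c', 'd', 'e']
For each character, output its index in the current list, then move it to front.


MTF encoding:
'b': index 0 in ['b', 'c', 'd', 'e'] -> ['b', 'c', 'd', 'e']
'e': index 3 in ['b', 'c', 'd', 'e'] -> ['e', 'b', 'c', 'd']
'b': index 1 in ['e', 'b', 'c', 'd'] -> ['b', 'e', 'c', 'd']
'd': index 3 in ['b', 'e', 'c', 'd'] -> ['d', 'b', 'e', 'c']
'd': index 0 in ['d', 'b', 'e', 'c'] -> ['d', 'b', 'e', 'c']
'e': index 2 in ['d', 'b', 'e', 'c'] -> ['e', 'd', 'b', 'c']
'b': index 2 in ['e', 'd', 'b', 'c'] -> ['b', 'e', 'd', 'c']
'c': index 3 in ['b', 'e', 'd', 'c'] -> ['c', 'b', 'e', 'd']


Output: [0, 3, 1, 3, 0, 2, 2, 3]
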